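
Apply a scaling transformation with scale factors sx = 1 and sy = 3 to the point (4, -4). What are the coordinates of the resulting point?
(4, -12)

Scaling matrix:
[[1, 0], [0, 3]]
Result: (4 × 1, -4 × 3) = (4, -12)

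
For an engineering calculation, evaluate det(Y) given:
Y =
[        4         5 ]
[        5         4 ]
det(Y) = -9

For a 2×2 matrix [[a, b], [c, d]], det = a*d - b*c.
det(Y) = (4)*(4) - (5)*(5) = 16 - 25 = -9.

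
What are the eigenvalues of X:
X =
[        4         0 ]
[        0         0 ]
λ = 0, 4

Solve det(X - λI) = 0. For a 2×2 matrix the characteristic equation is λ² - (trace)λ + det = 0.
trace(X) = a + d = 4 + 0 = 4.
det(X) = a*d - b*c = (4)*(0) - (0)*(0) = 0 - 0 = 0.
Characteristic equation: λ² - (4)λ + (0) = 0.
Discriminant = (4)² - 4*(0) = 16 - 0 = 16.
λ = (4 ± √16) / 2 = (4 ± 4) / 2 = 0, 4.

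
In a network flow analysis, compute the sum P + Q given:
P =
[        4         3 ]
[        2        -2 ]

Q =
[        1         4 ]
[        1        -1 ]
P + Q =
[        5         7 ]
[        3        -3 ]

Matrix addition is elementwise: (P+Q)[i][j] = P[i][j] + Q[i][j].
  (P+Q)[0][0] = (4) + (1) = 5
  (P+Q)[0][1] = (3) + (4) = 7
  (P+Q)[1][0] = (2) + (1) = 3
  (P+Q)[1][1] = (-2) + (-1) = -3
P + Q =
[        5         7 ]
[        3        -3 ]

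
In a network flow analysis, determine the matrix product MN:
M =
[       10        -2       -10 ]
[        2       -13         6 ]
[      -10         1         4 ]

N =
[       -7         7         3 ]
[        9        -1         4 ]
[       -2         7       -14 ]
MN =
[      -68         2       162 ]
[     -143        69      -130 ]
[       71       -43       -82 ]

Matrix multiplication: (MN)[i][j] = sum over k of M[i][k] * N[k][j].
  (MN)[0][0] = (10)*(-7) + (-2)*(9) + (-10)*(-2) = -68
  (MN)[0][1] = (10)*(7) + (-2)*(-1) + (-10)*(7) = 2
  (MN)[0][2] = (10)*(3) + (-2)*(4) + (-10)*(-14) = 162
  (MN)[1][0] = (2)*(-7) + (-13)*(9) + (6)*(-2) = -143
  (MN)[1][1] = (2)*(7) + (-13)*(-1) + (6)*(7) = 69
  (MN)[1][2] = (2)*(3) + (-13)*(4) + (6)*(-14) = -130
  (MN)[2][0] = (-10)*(-7) + (1)*(9) + (4)*(-2) = 71
  (MN)[2][1] = (-10)*(7) + (1)*(-1) + (4)*(7) = -43
  (MN)[2][2] = (-10)*(3) + (1)*(4) + (4)*(-14) = -82
MN =
[      -68         2       162 ]
[     -143        69      -130 ]
[       71       -43       -82 ]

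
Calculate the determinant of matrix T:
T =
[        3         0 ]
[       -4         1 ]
det(T) = 3

For a 2×2 matrix [[a, b], [c, d]], det = a*d - b*c.
det(T) = (3)*(1) - (0)*(-4) = 3 - 0 = 3.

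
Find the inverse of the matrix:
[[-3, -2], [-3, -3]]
[[-1, 2/3], [1, -1]]

For [[a,b],[c,d]], inverse = (1/det)·[[d,-b],[-c,a]]
det = -3·-3 - -2·-3 = 3
Inverse = (1/3)·[[-3, 2], [3, -3]]
        = [[-1, 2/3], [1, -1]]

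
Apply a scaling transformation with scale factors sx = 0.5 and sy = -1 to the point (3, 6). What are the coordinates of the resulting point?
(1.5, -6)

Scaling matrix:
[[0.50, 0], [0, -1]]
Result: (3 × 0.5, 6 × -1) = (1.5, -6)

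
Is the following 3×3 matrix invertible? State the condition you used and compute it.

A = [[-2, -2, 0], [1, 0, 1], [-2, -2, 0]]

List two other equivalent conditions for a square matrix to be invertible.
No, not invertible; det(A) = 0 (two rows are equal, so the rows are linearly dependent). Equivalent conditions (failing for this A): rank(A) < 3; Ax = 0 has non-trivial solutions; 0 is an eigenvalue; the columns are linearly dependent.

To check invertibility, compute det(A).
In this matrix, row 0 and the last row are identical, so one row is a scalar multiple of another and the rows are linearly dependent.
A matrix with linearly dependent rows has det = 0 and is not invertible.
Equivalent failed conditions:
- rank(A) < 3.
- Ax = 0 has non-trivial solutions.
- 0 is an eigenvalue.
- The columns are linearly dependent.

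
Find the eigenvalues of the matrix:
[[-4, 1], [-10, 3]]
λ = -2 and λ = 1

Characteristic equation: det(A - λI) = 0
λ² - (trace)λ + (det) = 0
λ² - (-1)λ + (-2) = 0
λ² + 1λ - 2 = 0
Solving: λ = -2, 1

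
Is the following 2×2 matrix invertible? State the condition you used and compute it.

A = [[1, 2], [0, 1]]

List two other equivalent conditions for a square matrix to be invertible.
Yes, invertible; det(A) = 1 ≠ 0. Equivalent conditions: rank(A) = 2; Ax = 0 has only the trivial solution; 0 is not an eigenvalue; the columns of A are linearly independent.

To check invertibility, compute det(A).
The given matrix is triangular, so det(A) equals the product of its diagonal entries = 1 ≠ 0.
Since det(A) ≠ 0, A is invertible.
Equivalent conditions for a square matrix A to be invertible:
- rank(A) = 2 (full rank).
- The homogeneous system Ax = 0 has only the trivial solution x = 0.
- 0 is not an eigenvalue of A.
- The columns (equivalently rows) of A are linearly independent.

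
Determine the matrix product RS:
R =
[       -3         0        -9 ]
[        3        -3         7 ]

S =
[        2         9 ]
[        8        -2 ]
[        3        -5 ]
RS =
[      -33        18 ]
[        3        -2 ]

Matrix multiplication: (RS)[i][j] = sum over k of R[i][k] * S[k][j].
  (RS)[0][0] = (-3)*(2) + (0)*(8) + (-9)*(3) = -33
  (RS)[0][1] = (-3)*(9) + (0)*(-2) + (-9)*(-5) = 18
  (RS)[1][0] = (3)*(2) + (-3)*(8) + (7)*(3) = 3
  (RS)[1][1] = (3)*(9) + (-3)*(-2) + (7)*(-5) = -2
RS =
[      -33        18 ]
[        3        -2 ]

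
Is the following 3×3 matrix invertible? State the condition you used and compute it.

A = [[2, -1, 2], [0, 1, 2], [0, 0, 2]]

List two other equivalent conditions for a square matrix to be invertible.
Yes, invertible; det(A) = 4 ≠ 0. Equivalent conditions: rank(A) = 3; Ax = 0 has only the trivial solution; 0 is not an eigenvalue; the columns of A are linearly independent.

To check invertibility, compute det(A).
The given matrix is triangular, so det(A) equals the product of its diagonal entries = 4 ≠ 0.
Since det(A) ≠ 0, A is invertible.
Equivalent conditions for a square matrix A to be invertible:
- rank(A) = 3 (full rank).
- The homogeneous system Ax = 0 has only the trivial solution x = 0.
- 0 is not an eigenvalue of A.
- The columns (equivalently rows) of A are linearly independent.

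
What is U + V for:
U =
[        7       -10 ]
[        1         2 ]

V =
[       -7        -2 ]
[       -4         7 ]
U + V =
[        0       -12 ]
[       -3         9 ]

Matrix addition is elementwise: (U+V)[i][j] = U[i][j] + V[i][j].
  (U+V)[0][0] = (7) + (-7) = 0
  (U+V)[0][1] = (-10) + (-2) = -12
  (U+V)[1][0] = (1) + (-4) = -3
  (U+V)[1][1] = (2) + (7) = 9
U + V =
[        0       -12 ]
[       -3         9 ]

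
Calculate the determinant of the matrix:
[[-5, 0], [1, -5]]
25

For a 2×2 matrix [[a, b], [c, d]], det = ad - bc
det = (-5)(-5) - (0)(1) = 25 - 0 = 25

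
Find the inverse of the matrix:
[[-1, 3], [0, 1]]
[[-1, 3], [0, 1]]

For [[a,b],[c,d]], inverse = (1/det)·[[d,-b],[-c,a]]
det = -1·1 - 3·0 = -1
Inverse = (1/-1)·[[1, -3], [0, -1]]
        = [[-1, 3], [0, 1]]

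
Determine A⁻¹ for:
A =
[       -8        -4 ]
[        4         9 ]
det(A) = -56
A⁻¹ =
[    -9/56     -1/14 ]
[     1/14       1/7 ]

For a 2×2 matrix A = [[a, b], [c, d]] with det(A) ≠ 0, A⁻¹ = (1/det(A)) * [[d, -b], [-c, a]].
det(A) = (-8)*(9) - (-4)*(4) = -72 + 16 = -56.
A⁻¹ = (1/-56) * [[9, 4], [-4, -8]].
Dividing each entry by -56 and reducing:
A⁻¹ =
[    -9/56     -1/14 ]
[     1/14       1/7 ]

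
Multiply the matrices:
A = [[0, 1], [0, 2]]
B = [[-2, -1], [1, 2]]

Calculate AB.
[[1, 2], [2, 4]]

Each entry (i,j) of AB = sum over k of A[i][k]*B[k][j].
(AB)[0][0] = (0)*(-2) + (1)*(1) = 1
(AB)[0][1] = (0)*(-1) + (1)*(2) = 2
(AB)[1][0] = (0)*(-2) + (2)*(1) = 2
(AB)[1][1] = (0)*(-1) + (2)*(2) = 4
AB = [[1, 2], [2, 4]]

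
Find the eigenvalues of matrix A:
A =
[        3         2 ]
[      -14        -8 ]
λ = -4, -1

Solve det(A - λI) = 0. For a 2×2 matrix the characteristic equation is λ² - (trace)λ + det = 0.
trace(A) = a + d = 3 - 8 = -5.
det(A) = a*d - b*c = (3)*(-8) - (2)*(-14) = -24 + 28 = 4.
Characteristic equation: λ² - (-5)λ + (4) = 0.
Discriminant = (-5)² - 4*(4) = 25 - 16 = 9.
λ = (-5 ± √9) / 2 = (-5 ± 3) / 2 = -4, -1.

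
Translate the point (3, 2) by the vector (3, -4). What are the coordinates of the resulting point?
(6, -2)

Translation by (3, -4):
x' = 3 + 3 = 6
y' = 2 + -4 = -2
Homogeneous matrix: [[1, 0, 3], [0, 1, -4], [0, 0, 1]]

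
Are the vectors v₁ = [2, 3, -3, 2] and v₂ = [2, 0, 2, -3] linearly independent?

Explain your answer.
Yes, linearly independent

Two vectors are linearly dependent iff one is a scalar multiple of the other.
No single scalar k satisfies v₂ = k·v₁ (the ratios of corresponding entries disagree), so v₁ and v₂ are linearly independent.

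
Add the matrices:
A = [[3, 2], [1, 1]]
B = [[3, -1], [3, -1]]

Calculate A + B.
[[6, 1], [4, 0]]

Add corresponding elements:
(3)+(3)=6
(2)+(-1)=1
(1)+(3)=4
(1)+(-1)=0
A + B = [[6, 1], [4, 0]]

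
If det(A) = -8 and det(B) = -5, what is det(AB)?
40

Use the multiplicative property of determinants: det(AB) = det(A)*det(B).
det(AB) = (-8)*(-5) = 40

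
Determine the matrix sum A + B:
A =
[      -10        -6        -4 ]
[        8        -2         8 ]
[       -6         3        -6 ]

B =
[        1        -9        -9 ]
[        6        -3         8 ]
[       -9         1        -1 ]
A + B =
[       -9       -15       -13 ]
[       14        -5        16 ]
[      -15         4        -7 ]

Matrix addition is elementwise: (A+B)[i][j] = A[i][j] + B[i][j].
  (A+B)[0][0] = (-10) + (1) = -9
  (A+B)[0][1] = (-6) + (-9) = -15
  (A+B)[0][2] = (-4) + (-9) = -13
  (A+B)[1][0] = (8) + (6) = 14
  (A+B)[1][1] = (-2) + (-3) = -5
  (A+B)[1][2] = (8) + (8) = 16
  (A+B)[2][0] = (-6) + (-9) = -15
  (A+B)[2][1] = (3) + (1) = 4
  (A+B)[2][2] = (-6) + (-1) = -7
A + B =
[       -9       -15       -13 ]
[       14        -5        16 ]
[      -15         4        -7 ]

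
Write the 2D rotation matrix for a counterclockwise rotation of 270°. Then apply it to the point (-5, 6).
R = [[0, 1], [-1, 0]]; R·(-5, 6) = (6, 5)

Rotation matrix formula: R(θ) = [[cos θ, -sin θ], [sin θ, cos θ]]
For θ = 270°:
cos(270°) = 0
sin(270°) = -1
R = [[0, 1], [-1, 0]]
Apply to (-5, 6): [0·-5 + (1)·6, -1·-5 + 0·6] = (6, 5)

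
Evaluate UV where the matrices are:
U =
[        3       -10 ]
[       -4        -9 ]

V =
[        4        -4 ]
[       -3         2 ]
UV =
[       42       -32 ]
[       11        -2 ]

Matrix multiplication: (UV)[i][j] = sum over k of U[i][k] * V[k][j].
  (UV)[0][0] = (3)*(4) + (-10)*(-3) = 42
  (UV)[0][1] = (3)*(-4) + (-10)*(2) = -32
  (UV)[1][0] = (-4)*(4) + (-9)*(-3) = 11
  (UV)[1][1] = (-4)*(-4) + (-9)*(2) = -2
UV =
[       42       -32 ]
[       11        -2 ]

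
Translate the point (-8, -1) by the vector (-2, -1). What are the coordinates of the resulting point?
(-10, -2)

Translation by (-2, -1):
x' = -8 + -2 = -10
y' = -1 + -1 = -2
Homogeneous matrix: [[1, 0, -2], [0, 1, -1], [0, 0, 1]]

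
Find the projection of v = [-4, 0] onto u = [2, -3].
[-16/13, 24/13]

The projection of v onto u is proj_u(v) = ((v·u) / (u·u)) · u.
v·u = (-4)*(2) + (0)*(-3) = -8.
u·u = (2)*(2) + (-3)*(-3) = 13.
coefficient = -8 / 13 = -8/13.
proj_u(v) = -8/13 · [2, -3] = [-16/13, 24/13].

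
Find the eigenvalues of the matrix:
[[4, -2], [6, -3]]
λ = 0 and λ = 1

Characteristic equation: det(A - λI) = 0
λ² - (trace)λ + (det) = 0
λ² - (1)λ + (0) = 0
λ² - 1λ + 0 = 0
Solving: λ = 0, 1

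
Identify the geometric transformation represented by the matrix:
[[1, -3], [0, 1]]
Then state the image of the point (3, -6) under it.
horizontal shear with factor -3; image of (3, -6) is (21, -6)

The matrix [[1, k], [0, 1]] sends (x, y) to (x + -3y, y), leaving the y-coordinate fixed: a horizontal shear.
The matrix [[1, -3], [0, 1]] represents: horizontal shear with factor -3.
Applying it to (3, -6): [1·3 + -3·-6, 0·3 + 1·-6] = (21, -6).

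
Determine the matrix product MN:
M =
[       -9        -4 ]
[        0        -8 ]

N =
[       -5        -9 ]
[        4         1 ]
MN =
[       29        77 ]
[      -32        -8 ]

Matrix multiplication: (MN)[i][j] = sum over k of M[i][k] * N[k][j].
  (MN)[0][0] = (-9)*(-5) + (-4)*(4) = 29
  (MN)[0][1] = (-9)*(-9) + (-4)*(1) = 77
  (MN)[1][0] = (0)*(-5) + (-8)*(4) = -32
  (MN)[1][1] = (0)*(-9) + (-8)*(1) = -8
MN =
[       29        77 ]
[      -32        -8 ]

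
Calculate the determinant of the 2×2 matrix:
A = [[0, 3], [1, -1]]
-3

For A = [[a, b], [c, d]], det(A) = a*d - b*c.
det(A) = (0)*(-1) - (3)*(1) = 0 - 3 = -3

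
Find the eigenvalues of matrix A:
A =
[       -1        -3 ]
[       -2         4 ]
λ = -2, 5

Solve det(A - λI) = 0. For a 2×2 matrix the characteristic equation is λ² - (trace)λ + det = 0.
trace(A) = a + d = -1 + 4 = 3.
det(A) = a*d - b*c = (-1)*(4) - (-3)*(-2) = -4 - 6 = -10.
Characteristic equation: λ² - (3)λ + (-10) = 0.
Discriminant = (3)² - 4*(-10) = 9 + 40 = 49.
λ = (3 ± √49) / 2 = (3 ± 7) / 2 = -2, 5.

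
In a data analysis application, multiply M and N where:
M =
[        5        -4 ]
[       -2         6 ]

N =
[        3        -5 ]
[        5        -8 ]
MN =
[       -5         7 ]
[       24       -38 ]

Matrix multiplication: (MN)[i][j] = sum over k of M[i][k] * N[k][j].
  (MN)[0][0] = (5)*(3) + (-4)*(5) = -5
  (MN)[0][1] = (5)*(-5) + (-4)*(-8) = 7
  (MN)[1][0] = (-2)*(3) + (6)*(5) = 24
  (MN)[1][1] = (-2)*(-5) + (6)*(-8) = -38
MN =
[       -5         7 ]
[       24       -38 ]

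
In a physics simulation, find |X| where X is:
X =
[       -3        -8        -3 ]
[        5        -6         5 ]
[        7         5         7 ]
det(X) = 0

Expand along row 0 (cofactor expansion): det(X) = a*(e*i - f*h) - b*(d*i - f*g) + c*(d*h - e*g), where the 3×3 is [[a, b, c], [d, e, f], [g, h, i]].
Minor M_00 = (-6)*(7) - (5)*(5) = -42 - 25 = -67.
Minor M_01 = (5)*(7) - (5)*(7) = 35 - 35 = 0.
Minor M_02 = (5)*(5) - (-6)*(7) = 25 + 42 = 67.
det(X) = (-3)*(-67) - (-8)*(0) + (-3)*(67) = 201 + 0 - 201 = 0.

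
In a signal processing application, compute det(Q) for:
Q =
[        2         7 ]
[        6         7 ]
det(Q) = -28

For a 2×2 matrix [[a, b], [c, d]], det = a*d - b*c.
det(Q) = (2)*(7) - (7)*(6) = 14 - 42 = -28.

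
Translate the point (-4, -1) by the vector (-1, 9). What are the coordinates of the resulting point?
(-5, 8)

Translation by (-1, 9):
x' = -4 + -1 = -5
y' = -1 + 9 = 8
Homogeneous matrix: [[1, 0, -1], [0, 1, 9], [0, 0, 1]]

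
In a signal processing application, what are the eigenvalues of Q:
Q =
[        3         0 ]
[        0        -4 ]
λ = -4, 3

Solve det(Q - λI) = 0. For a 2×2 matrix the characteristic equation is λ² - (trace)λ + det = 0.
trace(Q) = a + d = 3 - 4 = -1.
det(Q) = a*d - b*c = (3)*(-4) - (0)*(0) = -12 - 0 = -12.
Characteristic equation: λ² - (-1)λ + (-12) = 0.
Discriminant = (-1)² - 4*(-12) = 1 + 48 = 49.
λ = (-1 ± √49) / 2 = (-1 ± 7) / 2 = -4, 3.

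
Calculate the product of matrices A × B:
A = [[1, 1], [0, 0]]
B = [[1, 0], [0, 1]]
[[1, 1], [0, 0]]

Matrix multiplication:
C[0][0] = 1×1 + 1×0 = 1
C[0][1] = 1×0 + 1×1 = 1
C[1][0] = 0×1 + 0×0 = 0
C[1][1] = 0×0 + 0×1 = 0
Result: [[1, 1], [0, 0]]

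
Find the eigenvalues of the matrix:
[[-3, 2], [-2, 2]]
λ = -2 and λ = 1

Characteristic equation: det(A - λI) = 0
λ² - (trace)λ + (det) = 0
λ² - (-1)λ + (-2) = 0
λ² + 1λ - 2 = 0
Solving: λ = -2, 1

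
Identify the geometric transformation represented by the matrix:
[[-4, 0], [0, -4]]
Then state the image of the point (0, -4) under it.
uniform scaling by factor -4; image of (0, -4) is (0, 16)

This is a diagonal matrix with equal entries -4, so it scales both axes by the same factor -4.
The matrix [[-4, 0], [0, -4]] represents: uniform scaling by factor -4.
Applying it to (0, -4): [-4·0 + 0·-4, 0·0 + -4·-4] = (0, 16).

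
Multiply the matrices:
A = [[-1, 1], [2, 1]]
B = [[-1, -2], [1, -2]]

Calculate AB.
[[2, 0], [-1, -6]]

Each entry (i,j) of AB = sum over k of A[i][k]*B[k][j].
(AB)[0][0] = (-1)*(-1) + (1)*(1) = 2
(AB)[0][1] = (-1)*(-2) + (1)*(-2) = 0
(AB)[1][0] = (2)*(-1) + (1)*(1) = -1
(AB)[1][1] = (2)*(-2) + (1)*(-2) = -6
AB = [[2, 0], [-1, -6]]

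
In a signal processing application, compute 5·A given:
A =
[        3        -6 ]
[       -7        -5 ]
5A =
[       15       -30 ]
[      -35       -25 ]

Scalar multiplication is elementwise: (5A)[i][j] = 5 * A[i][j].
  (5A)[0][0] = 5 * (3) = 15
  (5A)[0][1] = 5 * (-6) = -30
  (5A)[1][0] = 5 * (-7) = -35
  (5A)[1][1] = 5 * (-5) = -25
5A =
[       15       -30 ]
[      -35       -25 ]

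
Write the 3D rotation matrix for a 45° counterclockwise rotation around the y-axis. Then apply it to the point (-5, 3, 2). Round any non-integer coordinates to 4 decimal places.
R = [[√2/2, 0, √2/2], [0, 1, 0], [-√2/2, 0, √2/2]]; R·(-5, 3, 2) = (-2.1213, 3.0000, 4.9497)

Rotation matrix for 45° around y-axis:
cos(45°) = √2/2, sin(45°) = √2/2
R = [[√2/2, 0, √2/2], [0, 1, 0], [-√2/2, 0, √2/2]]
Apply to (-5, 3, 2): R·[-5, 3, 2]ᵀ = (-2.1213, 3.0000, 4.9497)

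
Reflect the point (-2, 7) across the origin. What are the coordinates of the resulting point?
(2, -7)

Reflection across origin: (-2, 7) → (2, -7)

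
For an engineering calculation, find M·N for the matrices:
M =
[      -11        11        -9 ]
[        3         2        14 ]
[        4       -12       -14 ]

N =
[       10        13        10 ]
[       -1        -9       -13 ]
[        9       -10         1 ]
MN =
[     -202      -152      -262 ]
[      154      -119        18 ]
[      -74       300       182 ]

Matrix multiplication: (MN)[i][j] = sum over k of M[i][k] * N[k][j].
  (MN)[0][0] = (-11)*(10) + (11)*(-1) + (-9)*(9) = -202
  (MN)[0][1] = (-11)*(13) + (11)*(-9) + (-9)*(-10) = -152
  (MN)[0][2] = (-11)*(10) + (11)*(-13) + (-9)*(1) = -262
  (MN)[1][0] = (3)*(10) + (2)*(-1) + (14)*(9) = 154
  (MN)[1][1] = (3)*(13) + (2)*(-9) + (14)*(-10) = -119
  (MN)[1][2] = (3)*(10) + (2)*(-13) + (14)*(1) = 18
  (MN)[2][0] = (4)*(10) + (-12)*(-1) + (-14)*(9) = -74
  (MN)[2][1] = (4)*(13) + (-12)*(-9) + (-14)*(-10) = 300
  (MN)[2][2] = (4)*(10) + (-12)*(-13) + (-14)*(1) = 182
MN =
[     -202      -152      -262 ]
[      154      -119        18 ]
[      -74       300       182 ]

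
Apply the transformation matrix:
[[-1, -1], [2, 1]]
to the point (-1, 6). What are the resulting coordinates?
(-5, 4)

Matrix multiplication:
[[-1, -1], [2, 1]] × [-1, 6]ᵀ
= [-1×-1 + -1×6, 2×-1 + 1×6]ᵀ
= [-5.0000, 4.0000]ᵀ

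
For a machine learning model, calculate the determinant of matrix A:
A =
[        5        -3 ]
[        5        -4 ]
det(A) = -5

For a 2×2 matrix [[a, b], [c, d]], det = a*d - b*c.
det(A) = (5)*(-4) - (-3)*(5) = -20 + 15 = -5.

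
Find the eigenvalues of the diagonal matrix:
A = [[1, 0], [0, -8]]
λ₁ = 1, λ₂ = -8

The characteristic polynomial of A is det(A - λI) = (1 - λ)(-8 - λ) = 0.
The roots are λ = 1 and λ = -8, so the eigenvalues are the diagonal entries.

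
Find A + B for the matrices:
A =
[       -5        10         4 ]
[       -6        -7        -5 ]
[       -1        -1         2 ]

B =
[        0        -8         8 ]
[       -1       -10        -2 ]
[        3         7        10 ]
A + B =
[       -5         2        12 ]
[       -7       -17        -7 ]
[        2         6        12 ]

Matrix addition is elementwise: (A+B)[i][j] = A[i][j] + B[i][j].
  (A+B)[0][0] = (-5) + (0) = -5
  (A+B)[0][1] = (10) + (-8) = 2
  (A+B)[0][2] = (4) + (8) = 12
  (A+B)[1][0] = (-6) + (-1) = -7
  (A+B)[1][1] = (-7) + (-10) = -17
  (A+B)[1][2] = (-5) + (-2) = -7
  (A+B)[2][0] = (-1) + (3) = 2
  (A+B)[2][1] = (-1) + (7) = 6
  (A+B)[2][2] = (2) + (10) = 12
A + B =
[       -5         2        12 ]
[       -7       -17        -7 ]
[        2         6        12 ]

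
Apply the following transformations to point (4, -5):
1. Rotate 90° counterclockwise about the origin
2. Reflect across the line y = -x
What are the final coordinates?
(-4, -5)

Step 1: Rotate 90° → (5, 4)
Step 2: Reflect across the line y = -x → (-4, -5)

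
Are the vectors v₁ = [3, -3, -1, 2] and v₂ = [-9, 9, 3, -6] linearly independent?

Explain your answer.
No, linearly dependent (v₂ = -3·v₁)

Check whether there is a scalar k with v₂ = k·v₁.
Comparing components, k = -3 satisfies -3·[3, -3, -1, 2] = [-9, 9, 3, -6].
Since v₂ is a scalar multiple of v₁, the two vectors are linearly dependent.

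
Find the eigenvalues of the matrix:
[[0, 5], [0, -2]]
λ = -2 and λ = 0

Characteristic equation: det(A - λI) = 0
λ² - (trace)λ + (det) = 0
λ² - (-2)λ + (0) = 0
λ² + 2λ + 0 = 0
Solving: λ = -2, 0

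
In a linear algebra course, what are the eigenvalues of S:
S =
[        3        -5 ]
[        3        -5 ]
λ = -2, 0

Solve det(S - λI) = 0. For a 2×2 matrix the characteristic equation is λ² - (trace)λ + det = 0.
trace(S) = a + d = 3 - 5 = -2.
det(S) = a*d - b*c = (3)*(-5) - (-5)*(3) = -15 + 15 = 0.
Characteristic equation: λ² - (-2)λ + (0) = 0.
Discriminant = (-2)² - 4*(0) = 4 - 0 = 4.
λ = (-2 ± √4) / 2 = (-2 ± 2) / 2 = -2, 0.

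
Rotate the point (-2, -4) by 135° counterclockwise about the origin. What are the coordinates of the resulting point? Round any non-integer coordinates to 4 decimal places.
(4.2426, 1.4142)

Rotation matrix R(θ) = [[cos θ, -sin θ], [sin θ, cos θ]]; for θ = 135°:
R = [[-√2/2, -√2/2], [√2/2, -√2/2]]
Result: R × [-2, -4]ᵀ = [-√2/2·-2 + (-√2/2)·-4, √2/2·-2 + (-√2/2)·-4]ᵀ = (4.2426, 1.4142)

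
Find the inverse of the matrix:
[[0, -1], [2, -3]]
[[-3/2, 1/2], [-1, 0]]

For [[a,b],[c,d]], inverse = (1/det)·[[d,-b],[-c,a]]
det = 0·-3 - -1·2 = 2
Inverse = (1/2)·[[-3, 1], [-2, 0]]
        = [[-3/2, 1/2], [-1, 0]]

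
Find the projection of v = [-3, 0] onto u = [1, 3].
[-3/10, -9/10]

The projection of v onto u is proj_u(v) = ((v·u) / (u·u)) · u.
v·u = (-3)*(1) + (0)*(3) = -3.
u·u = (1)*(1) + (3)*(3) = 10.
coefficient = -3 / 10 = -3/10.
proj_u(v) = -3/10 · [1, 3] = [-3/10, -9/10].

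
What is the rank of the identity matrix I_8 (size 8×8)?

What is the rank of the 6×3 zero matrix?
rank(I_8) = 8, rank(0) = 0

The identity I_8 has 8 columns that are the standard basis vectors e_1, …, e_8. These are linearly independent, so all 8 columns are pivots and rank(I_8) = 8.
The 6×3 zero matrix has every entry zero, so every row is the zero row and there are no pivots; rank(0) = 0.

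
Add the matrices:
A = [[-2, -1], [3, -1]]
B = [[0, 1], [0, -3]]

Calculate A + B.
[[-2, 0], [3, -4]]

Add corresponding elements:
(-2)+(0)=-2
(-1)+(1)=0
(3)+(0)=3
(-1)+(-3)=-4
A + B = [[-2, 0], [3, -4]]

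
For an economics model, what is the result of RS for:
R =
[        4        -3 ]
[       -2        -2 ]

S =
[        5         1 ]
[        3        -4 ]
RS =
[       11        16 ]
[      -16         6 ]

Matrix multiplication: (RS)[i][j] = sum over k of R[i][k] * S[k][j].
  (RS)[0][0] = (4)*(5) + (-3)*(3) = 11
  (RS)[0][1] = (4)*(1) + (-3)*(-4) = 16
  (RS)[1][0] = (-2)*(5) + (-2)*(3) = -16
  (RS)[1][1] = (-2)*(1) + (-2)*(-4) = 6
RS =
[       11        16 ]
[      -16         6 ]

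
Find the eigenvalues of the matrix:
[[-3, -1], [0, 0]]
λ = -3 and λ = 0

Characteristic equation: det(A - λI) = 0
λ² - (trace)λ + (det) = 0
λ² - (-3)λ + (0) = 0
λ² + 3λ + 0 = 0
Solving: λ = -3, 0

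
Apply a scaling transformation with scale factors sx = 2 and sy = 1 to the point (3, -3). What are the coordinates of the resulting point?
(6, -3)

Scaling matrix:
[[2, 0], [0, 1]]
Result: (3 × 2, -3 × 1) = (6, -3)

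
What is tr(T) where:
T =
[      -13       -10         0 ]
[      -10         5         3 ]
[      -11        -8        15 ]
tr(T) = -13 + 5 + 15 = 7

The trace of a square matrix is the sum of its diagonal entries.
Diagonal entries of T: T[0][0] = -13, T[1][1] = 5, T[2][2] = 15.
tr(T) = -13 + 5 + 15 = 7.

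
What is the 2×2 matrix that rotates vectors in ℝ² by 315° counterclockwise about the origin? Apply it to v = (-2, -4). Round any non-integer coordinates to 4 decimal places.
R = [[√2/2, √2/2], [-√2/2, √2/2]]; R·v = (-4.2426, -1.4142)

A counterclockwise rotation by angle θ in ℝ² has matrix R(θ) = [[cos θ, -sin θ], [sin θ, cos θ]].
For θ = 315°: cos θ = √2/2, sin θ = -√2/2.
R(315°) = [[√2/2, √2/2], [-√2/2, √2/2]].
R·v = [√2/2·-2 + (√2/2)·-4, -√2/2·-2 + √2/2·-4] = (-4.2426, -1.4142).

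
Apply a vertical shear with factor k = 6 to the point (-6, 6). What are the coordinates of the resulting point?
(-6, -30)

Shear matrix for vertical shear with factor k = 6:
[[1, 0], [6, 1]]
Result: (-6, 6) → (-6, -30)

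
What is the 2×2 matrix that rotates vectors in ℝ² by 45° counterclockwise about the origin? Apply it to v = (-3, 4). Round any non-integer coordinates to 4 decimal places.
R = [[√2/2, -√2/2], [√2/2, √2/2]]; R·v = (-4.9497, 0.7071)

A counterclockwise rotation by angle θ in ℝ² has matrix R(θ) = [[cos θ, -sin θ], [sin θ, cos θ]].
For θ = 45°: cos θ = √2/2, sin θ = √2/2.
R(45°) = [[√2/2, -√2/2], [√2/2, √2/2]].
R·v = [√2/2·-3 + (-√2/2)·4, √2/2·-3 + √2/2·4] = (-4.9497, 0.7071).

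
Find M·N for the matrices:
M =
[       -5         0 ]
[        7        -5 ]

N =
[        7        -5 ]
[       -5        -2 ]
MN =
[      -35        25 ]
[       74       -25 ]

Matrix multiplication: (MN)[i][j] = sum over k of M[i][k] * N[k][j].
  (MN)[0][0] = (-5)*(7) + (0)*(-5) = -35
  (MN)[0][1] = (-5)*(-5) + (0)*(-2) = 25
  (MN)[1][0] = (7)*(7) + (-5)*(-5) = 74
  (MN)[1][1] = (7)*(-5) + (-5)*(-2) = -25
MN =
[      -35        25 ]
[       74       -25 ]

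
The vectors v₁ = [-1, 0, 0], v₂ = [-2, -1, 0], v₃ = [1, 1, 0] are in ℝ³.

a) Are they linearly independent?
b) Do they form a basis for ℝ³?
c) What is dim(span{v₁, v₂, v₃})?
Not independent, not a basis, dim(span) = 2

Check whether v₃ can be written as a linear combination of v₁ and v₂.
v₃ = (1)·v₁ + (-1)·v₂ = [1, 1, 0], so the three vectors are linearly dependent.
Thus they do not form a basis for ℝ³, and dim(span{v₁, v₂, v₃}) = 2 (spanned by v₁ and v₂).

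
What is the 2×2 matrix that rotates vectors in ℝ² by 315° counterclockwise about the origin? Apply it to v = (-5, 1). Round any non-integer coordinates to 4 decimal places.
R = [[√2/2, √2/2], [-√2/2, √2/2]]; R·v = (-2.8284, 4.2426)

A counterclockwise rotation by angle θ in ℝ² has matrix R(θ) = [[cos θ, -sin θ], [sin θ, cos θ]].
For θ = 315°: cos θ = √2/2, sin θ = -√2/2.
R(315°) = [[√2/2, √2/2], [-√2/2, √2/2]].
R·v = [√2/2·-5 + (√2/2)·1, -√2/2·-5 + √2/2·1] = (-2.8284, 4.2426).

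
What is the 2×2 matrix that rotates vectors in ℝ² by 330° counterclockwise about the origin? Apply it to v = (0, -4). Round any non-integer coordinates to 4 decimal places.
R = [[√3/2, 1/2], [-1/2, √3/2]]; R·v = (-2.0000, -3.4641)

A counterclockwise rotation by angle θ in ℝ² has matrix R(θ) = [[cos θ, -sin θ], [sin θ, cos θ]].
For θ = 330°: cos θ = √3/2, sin θ = -1/2.
R(330°) = [[√3/2, 1/2], [-1/2, √3/2]].
R·v = [√3/2·0 + (1/2)·-4, -1/2·0 + √3/2·-4] = (-2.0000, -3.4641).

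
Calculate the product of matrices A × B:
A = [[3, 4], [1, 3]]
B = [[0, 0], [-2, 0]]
[[-8, 0], [-6, 0]]

Matrix multiplication:
C[0][0] = 3×0 + 4×-2 = -8
C[0][1] = 3×0 + 4×0 = 0
C[1][0] = 1×0 + 3×-2 = -6
C[1][1] = 1×0 + 3×0 = 0
Result: [[-8, 0], [-6, 0]]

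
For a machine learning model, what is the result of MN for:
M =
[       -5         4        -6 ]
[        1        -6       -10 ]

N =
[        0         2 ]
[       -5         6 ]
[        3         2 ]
MN =
[      -38         2 ]
[        0       -54 ]

Matrix multiplication: (MN)[i][j] = sum over k of M[i][k] * N[k][j].
  (MN)[0][0] = (-5)*(0) + (4)*(-5) + (-6)*(3) = -38
  (MN)[0][1] = (-5)*(2) + (4)*(6) + (-6)*(2) = 2
  (MN)[1][0] = (1)*(0) + (-6)*(-5) + (-10)*(3) = 0
  (MN)[1][1] = (1)*(2) + (-6)*(6) + (-10)*(2) = -54
MN =
[      -38         2 ]
[        0       -54 ]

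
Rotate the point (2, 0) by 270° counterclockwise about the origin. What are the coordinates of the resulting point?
(0, -2)

Rotation matrix R(θ) = [[cos θ, -sin θ], [sin θ, cos θ]]; for θ = 270°:
R = [[0, 1], [-1, 0]]
Result: R × [2, 0]ᵀ = [0·2 + (1)·0, -1·2 + (0)·0]ᵀ = (0, -2)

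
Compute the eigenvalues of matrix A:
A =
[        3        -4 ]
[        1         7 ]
λ = 5, 5

Solve det(A - λI) = 0. For a 2×2 matrix the characteristic equation is λ² - (trace)λ + det = 0.
trace(A) = a + d = 3 + 7 = 10.
det(A) = a*d - b*c = (3)*(7) - (-4)*(1) = 21 + 4 = 25.
Characteristic equation: λ² - (10)λ + (25) = 0.
Discriminant = (10)² - 4*(25) = 100 - 100 = 0.
λ = (10 ± √0) / 2 = (10 ± 0) / 2 = 5, 5.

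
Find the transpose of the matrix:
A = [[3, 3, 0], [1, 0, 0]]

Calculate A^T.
[[3, 1], [3, 0], [0, 0]]

The transpose sends entry (i,j) to (j,i); rows become columns.
Row 0 of A: [3, 3, 0] -> column 0 of A^T.
Row 1 of A: [1, 0, 0] -> column 1 of A^T.
A^T = [[3, 1], [3, 0], [0, 0]]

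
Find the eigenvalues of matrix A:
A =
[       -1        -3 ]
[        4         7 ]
λ = 1, 5

Solve det(A - λI) = 0. For a 2×2 matrix the characteristic equation is λ² - (trace)λ + det = 0.
trace(A) = a + d = -1 + 7 = 6.
det(A) = a*d - b*c = (-1)*(7) - (-3)*(4) = -7 + 12 = 5.
Characteristic equation: λ² - (6)λ + (5) = 0.
Discriminant = (6)² - 4*(5) = 36 - 20 = 16.
λ = (6 ± √16) / 2 = (6 ± 4) / 2 = 1, 5.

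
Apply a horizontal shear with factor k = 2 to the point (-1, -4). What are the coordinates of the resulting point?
(-9, -4)

Shear matrix for horizontal shear with factor k = 2:
[[1, 2], [0, 1]]
Result: (-1, -4) → (-9, -4)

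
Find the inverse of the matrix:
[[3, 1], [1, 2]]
[[2/5, -1/5], [-1/5, 3/5]]

For [[a,b],[c,d]], inverse = (1/det)·[[d,-b],[-c,a]]
det = 3·2 - 1·1 = 5
Inverse = (1/5)·[[2, -1], [-1, 3]]
        = [[2/5, -1/5], [-1/5, 3/5]]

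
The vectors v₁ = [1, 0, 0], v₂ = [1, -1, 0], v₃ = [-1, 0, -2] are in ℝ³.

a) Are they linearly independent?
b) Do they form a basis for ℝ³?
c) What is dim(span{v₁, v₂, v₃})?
Yes independent, yes basis, dim = 3

Stack v₁, v₂, v₃ as rows of a 3×3 matrix.
[[1, 0, 0]; [1, -1, 0]; [-1, 0, -2]] is already lower triangular with nonzero diagonal entries (1, -1, -2), so its determinant is the product of the diagonal entries, det = (1)·(-1)·(-2) = 2 ≠ 0, and the rows are linearly independent.
Three linearly independent vectors in ℝ³ form a basis for ℝ³, so dim(span{v₁,v₂,v₃}) = 3.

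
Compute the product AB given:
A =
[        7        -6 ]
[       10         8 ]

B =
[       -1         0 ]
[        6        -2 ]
AB =
[      -43        12 ]
[       38       -16 ]

Matrix multiplication: (AB)[i][j] = sum over k of A[i][k] * B[k][j].
  (AB)[0][0] = (7)*(-1) + (-6)*(6) = -43
  (AB)[0][1] = (7)*(0) + (-6)*(-2) = 12
  (AB)[1][0] = (10)*(-1) + (8)*(6) = 38
  (AB)[1][1] = (10)*(0) + (8)*(-2) = -16
AB =
[      -43        12 ]
[       38       -16 ]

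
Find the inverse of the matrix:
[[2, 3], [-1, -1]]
[[-1, -3], [1, 2]]

For [[a,b],[c,d]], inverse = (1/det)·[[d,-b],[-c,a]]
det = 2·-1 - 3·-1 = 1
Inverse = (1/1)·[[-1, -3], [1, 2]]
        = [[-1, -3], [1, 2]]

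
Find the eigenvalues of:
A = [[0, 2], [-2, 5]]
λ = 1, 4

Solve det(A - λI) = 0. For a 2×2 matrix this is λ² - (trace)λ + det = 0.
trace(A) = 0 + 5 = 5.
det(A) = (0)*(5) - (2)*(-2) = 0 + 4 = 4.
Characteristic equation: λ² - (5)λ + (4) = 0.
Discriminant: (5)² - 4*(4) = 25 - 16 = 9.
Roots: λ = (5 ± √9) / 2 = 1, 4.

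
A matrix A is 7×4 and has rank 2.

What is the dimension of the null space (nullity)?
2

The rank-nullity theorem for an m×n matrix states:
rank(A) + nullity(A) = n (the number of columns).
Here n = 4 and rank(A) = 2, so nullity(A) = 4 - 2 = 2.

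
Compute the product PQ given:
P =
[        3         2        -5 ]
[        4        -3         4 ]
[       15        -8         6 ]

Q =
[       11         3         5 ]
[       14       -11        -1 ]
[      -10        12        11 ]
PQ =
[      111       -73       -42 ]
[      -38        93        67 ]
[       -7       205       149 ]

Matrix multiplication: (PQ)[i][j] = sum over k of P[i][k] * Q[k][j].
  (PQ)[0][0] = (3)*(11) + (2)*(14) + (-5)*(-10) = 111
  (PQ)[0][1] = (3)*(3) + (2)*(-11) + (-5)*(12) = -73
  (PQ)[0][2] = (3)*(5) + (2)*(-1) + (-5)*(11) = -42
  (PQ)[1][0] = (4)*(11) + (-3)*(14) + (4)*(-10) = -38
  (PQ)[1][1] = (4)*(3) + (-3)*(-11) + (4)*(12) = 93
  (PQ)[1][2] = (4)*(5) + (-3)*(-1) + (4)*(11) = 67
  (PQ)[2][0] = (15)*(11) + (-8)*(14) + (6)*(-10) = -7
  (PQ)[2][1] = (15)*(3) + (-8)*(-11) + (6)*(12) = 205
  (PQ)[2][2] = (15)*(5) + (-8)*(-1) + (6)*(11) = 149
PQ =
[      111       -73       -42 ]
[      -38        93        67 ]
[       -7       205       149 ]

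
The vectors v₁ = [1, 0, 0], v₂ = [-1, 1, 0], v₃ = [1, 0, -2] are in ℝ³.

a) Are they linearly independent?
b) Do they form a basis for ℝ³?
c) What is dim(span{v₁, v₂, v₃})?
Yes independent, yes basis, dim = 3

Stack v₁, v₂, v₃ as rows of a 3×3 matrix.
[[1, 0, 0]; [-1, 1, 0]; [1, 0, -2]] is already lower triangular with nonzero diagonal entries (1, 1, -2), so its determinant is the product of the diagonal entries, det = (1)·(1)·(-2) = -2 ≠ 0, and the rows are linearly independent.
Three linearly independent vectors in ℝ³ form a basis for ℝ³, so dim(span{v₁,v₂,v₃}) = 3.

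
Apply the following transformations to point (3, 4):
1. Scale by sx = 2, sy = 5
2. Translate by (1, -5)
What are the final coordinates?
(7, 15)

Step 1: Scale (3, 4) by (sx, sy) = (2, 5) → (6, 20)
Step 2: Translate by (1, -5) → (7, 15)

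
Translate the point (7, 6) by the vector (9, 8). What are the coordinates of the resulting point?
(16, 14)

Translation by (9, 8):
x' = 7 + 9 = 16
y' = 6 + 8 = 14
Homogeneous matrix: [[1, 0, 9], [0, 1, 8], [0, 0, 1]]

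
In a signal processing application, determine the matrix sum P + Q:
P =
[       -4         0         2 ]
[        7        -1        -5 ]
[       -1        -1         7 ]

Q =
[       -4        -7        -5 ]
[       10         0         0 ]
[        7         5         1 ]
P + Q =
[       -8        -7        -3 ]
[       17        -1        -5 ]
[        6         4         8 ]

Matrix addition is elementwise: (P+Q)[i][j] = P[i][j] + Q[i][j].
  (P+Q)[0][0] = (-4) + (-4) = -8
  (P+Q)[0][1] = (0) + (-7) = -7
  (P+Q)[0][2] = (2) + (-5) = -3
  (P+Q)[1][0] = (7) + (10) = 17
  (P+Q)[1][1] = (-1) + (0) = -1
  (P+Q)[1][2] = (-5) + (0) = -5
  (P+Q)[2][0] = (-1) + (7) = 6
  (P+Q)[2][1] = (-1) + (5) = 4
  (P+Q)[2][2] = (7) + (1) = 8
P + Q =
[       -8        -7        -3 ]
[       17        -1        -5 ]
[        6         4         8 ]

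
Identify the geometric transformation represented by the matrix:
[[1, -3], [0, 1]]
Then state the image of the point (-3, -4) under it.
horizontal shear with factor -3; image of (-3, -4) is (9, -4)

The matrix [[1, k], [0, 1]] sends (x, y) to (x + -3y, y), leaving the y-coordinate fixed: a horizontal shear.
The matrix [[1, -3], [0, 1]] represents: horizontal shear with factor -3.
Applying it to (-3, -4): [1·-3 + -3·-4, 0·-3 + 1·-4] = (9, -4).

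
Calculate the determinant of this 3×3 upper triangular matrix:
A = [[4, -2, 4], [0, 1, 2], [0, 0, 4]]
16

The determinant of a triangular matrix is the product of its diagonal entries (the off-diagonal entries above the diagonal do not affect it).
det(A) = (4) * (1) * (4) = 16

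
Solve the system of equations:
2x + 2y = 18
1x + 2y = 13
x = 5, y = 4

Use elimination (row reduction):
Equation 1: 2x + 2y = 18.
Equation 2: 1x + 2y = 13.
Multiply Eq1 by 1 and Eq2 by 2: 2x + 2y = 18;  2x + 4y = 26.
Subtract: (2)y = 8, so y = 4.
Back-substitute into Eq1: 2x + 2*(4) = 18, so x = 5.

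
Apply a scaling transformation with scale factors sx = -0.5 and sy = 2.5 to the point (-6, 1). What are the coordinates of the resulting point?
(3.0, 2.5)

Scaling matrix:
[[-0.50, 0], [0, 2.50]]
Result: (-6 × -0.5, 1 × 2.5) = (3.0, 2.5)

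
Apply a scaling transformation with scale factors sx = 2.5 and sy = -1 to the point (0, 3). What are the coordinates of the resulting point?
(0.0, -3)

Scaling matrix:
[[2.50, 0], [0, -1]]
Result: (0 × 2.5, 3 × -1) = (0.0, -3)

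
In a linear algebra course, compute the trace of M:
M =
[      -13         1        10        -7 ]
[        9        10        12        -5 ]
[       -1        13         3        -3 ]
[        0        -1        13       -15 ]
tr(M) = -13 + 10 + 3 - 15 = -15

The trace of a square matrix is the sum of its diagonal entries.
Diagonal entries of M: M[0][0] = -13, M[1][1] = 10, M[2][2] = 3, M[3][3] = -15.
tr(M) = -13 + 10 + 3 - 15 = -15.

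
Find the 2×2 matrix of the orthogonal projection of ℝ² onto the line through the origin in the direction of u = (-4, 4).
[[1/2, -1/2], [-1/2, 1/2]]

The orthogonal projection onto the line spanned by a nonzero vector u = (a, b) has matrix P = (u uᵀ) / (uᵀ u) = (1/(a² + b²)) · [[a², ab], [ab, b²]].
Here u = (-4, 4), so a² + b² = 16 + 16 = 32.
P = (1/32) · [[16, -16], [-16, 16]] = [[1/2, -1/2], [-1/2, 1/2]].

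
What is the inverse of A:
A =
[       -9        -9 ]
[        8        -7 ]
det(A) = 135
A⁻¹ =
[   -7/135      1/15 ]
[   -8/135     -1/15 ]

For a 2×2 matrix A = [[a, b], [c, d]] with det(A) ≠ 0, A⁻¹ = (1/det(A)) * [[d, -b], [-c, a]].
det(A) = (-9)*(-7) - (-9)*(8) = 63 + 72 = 135.
A⁻¹ = (1/135) * [[-7, 9], [-8, -9]].
Dividing each entry by 135 and reducing:
A⁻¹ =
[   -7/135      1/15 ]
[   -8/135     -1/15 ]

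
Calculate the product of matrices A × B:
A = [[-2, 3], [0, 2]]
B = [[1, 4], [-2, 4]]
[[-8, 4], [-4, 8]]

Matrix multiplication:
C[0][0] = -2×1 + 3×-2 = -8
C[0][1] = -2×4 + 3×4 = 4
C[1][0] = 0×1 + 2×-2 = -4
C[1][1] = 0×4 + 2×4 = 8
Result: [[-8, 4], [-4, 8]]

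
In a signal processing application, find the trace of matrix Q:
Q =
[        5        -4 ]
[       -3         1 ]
tr(Q) = 5 + 1 = 6

The trace of a square matrix is the sum of its diagonal entries.
Diagonal entries of Q: Q[0][0] = 5, Q[1][1] = 1.
tr(Q) = 5 + 1 = 6.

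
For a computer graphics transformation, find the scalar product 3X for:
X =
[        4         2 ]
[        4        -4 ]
3X =
[       12         6 ]
[       12       -12 ]

Scalar multiplication is elementwise: (3X)[i][j] = 3 * X[i][j].
  (3X)[0][0] = 3 * (4) = 12
  (3X)[0][1] = 3 * (2) = 6
  (3X)[1][0] = 3 * (4) = 12
  (3X)[1][1] = 3 * (-4) = -12
3X =
[       12         6 ]
[       12       -12 ]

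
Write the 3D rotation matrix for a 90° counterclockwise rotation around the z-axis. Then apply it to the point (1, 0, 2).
R = [[0, -1, 0], [1, 0, 0], [0, 0, 1]]; R·(1, 0, 2) = (0, 1, 2)

Rotation matrix for 90° around z-axis:
cos(90°) = 0, sin(90°) = 1
R = [[0, -1, 0], [1, 0, 0], [0, 0, 1]]
Apply to (1, 0, 2): R·[1, 0, 2]ᵀ = (0, 1, 2)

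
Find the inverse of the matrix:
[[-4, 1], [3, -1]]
[[-1, -1], [-3, -4]]

For [[a,b],[c,d]], inverse = (1/det)·[[d,-b],[-c,a]]
det = -4·-1 - 1·3 = 1
Inverse = (1/1)·[[-1, -1], [-3, -4]]
        = [[-1, -1], [-3, -4]]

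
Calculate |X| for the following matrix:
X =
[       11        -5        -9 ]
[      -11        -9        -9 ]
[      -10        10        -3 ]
det(X) = 2802

Expand along row 0 (cofactor expansion): det(X) = a*(e*i - f*h) - b*(d*i - f*g) + c*(d*h - e*g), where the 3×3 is [[a, b, c], [d, e, f], [g, h, i]].
Minor M_00 = (-9)*(-3) - (-9)*(10) = 27 + 90 = 117.
Minor M_01 = (-11)*(-3) - (-9)*(-10) = 33 - 90 = -57.
Minor M_02 = (-11)*(10) - (-9)*(-10) = -110 - 90 = -200.
det(X) = (11)*(117) - (-5)*(-57) + (-9)*(-200) = 1287 - 285 + 1800 = 2802.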